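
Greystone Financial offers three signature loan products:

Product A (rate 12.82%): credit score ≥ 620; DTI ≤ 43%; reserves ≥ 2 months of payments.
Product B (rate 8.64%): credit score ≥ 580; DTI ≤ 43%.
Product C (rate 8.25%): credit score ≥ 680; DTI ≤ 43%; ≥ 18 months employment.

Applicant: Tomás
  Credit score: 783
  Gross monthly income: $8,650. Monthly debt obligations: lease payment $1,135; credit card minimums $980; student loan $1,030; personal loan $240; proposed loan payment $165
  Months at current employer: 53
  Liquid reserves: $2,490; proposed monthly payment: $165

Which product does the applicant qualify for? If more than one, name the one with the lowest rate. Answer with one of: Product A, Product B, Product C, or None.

Product C

Total debts = (1,135 + 980 + 1,030 + 240 + 165) = 3,550; DTI = 3,550/8,650 = 41%.
Reserves = 2,490/165 = 15.1 months.
Product A: score 783 ≥ 620; DTI 41% ≤ 43%; reserves 15.1 ≥ 2 mo → qualifies.
Product B: score 783 ≥ 580; DTI 41% ≤ 43% → qualifies.
Product C: score 783 ≥ 680; DTI 41% ≤ 43%; employment 53 ≥ 18 mo → qualifies.
Qualifying: Product A, Product B, Product C. Lowest rate is 8.25% → Product C.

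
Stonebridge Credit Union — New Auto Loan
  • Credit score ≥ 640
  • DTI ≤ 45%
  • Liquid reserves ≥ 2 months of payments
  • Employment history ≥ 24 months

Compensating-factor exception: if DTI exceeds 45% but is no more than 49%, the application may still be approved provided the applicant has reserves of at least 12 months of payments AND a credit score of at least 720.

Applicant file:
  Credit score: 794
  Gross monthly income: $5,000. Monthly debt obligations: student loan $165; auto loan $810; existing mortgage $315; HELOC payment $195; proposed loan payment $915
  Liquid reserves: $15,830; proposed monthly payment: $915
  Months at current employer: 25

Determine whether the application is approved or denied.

Approved

Credit score 794 ≥ 640 (meets base)
Total debts = (165 + 810 + 315 + 195 + 915) = 2,400. DTI: 2,400 ÷ 5,000 = 48%, over the 45% base limit.
Reserves: 15,830 ÷ 915 = 17.3 months (meets 2-month minimum)
Employment 25 ≥ 24 months
DTI 48% is within the 45%–49% exception band; checking compensating factors.
Reserves 17.3 ≥ 12 months; credit score 794 ≥ 720.
Both compensating conditions met → exception applies.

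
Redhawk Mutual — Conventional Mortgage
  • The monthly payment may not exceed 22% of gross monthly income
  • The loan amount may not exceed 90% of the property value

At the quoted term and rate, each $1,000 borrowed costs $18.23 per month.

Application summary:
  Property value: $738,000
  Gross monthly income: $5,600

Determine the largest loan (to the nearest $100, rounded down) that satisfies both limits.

Payment cap: 22% × $5,600 = $1,232/month.
At $18.23 per $1,000, that supports 1,232/18.23 × 1,000 ≈ $67,580 → $67,500.
LTV cap: 90% × $738,000 = $664,200 → $664,200.
Binding constraint: payment-to-income.

$67,500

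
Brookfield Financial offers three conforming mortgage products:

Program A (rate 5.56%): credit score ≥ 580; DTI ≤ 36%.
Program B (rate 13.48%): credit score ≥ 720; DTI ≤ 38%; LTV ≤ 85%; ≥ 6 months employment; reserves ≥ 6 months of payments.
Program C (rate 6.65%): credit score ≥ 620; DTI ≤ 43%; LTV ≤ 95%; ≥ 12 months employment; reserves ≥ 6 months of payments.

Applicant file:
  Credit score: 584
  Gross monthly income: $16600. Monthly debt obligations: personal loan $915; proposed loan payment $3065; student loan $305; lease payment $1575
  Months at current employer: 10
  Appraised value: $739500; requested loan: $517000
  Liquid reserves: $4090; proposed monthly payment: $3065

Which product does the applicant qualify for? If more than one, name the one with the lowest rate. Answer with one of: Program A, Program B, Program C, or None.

Total debts = (915 + 3,065 + 305 + 1,575) = 5,860; DTI = 5,860/16,600 = 35.3%.
LTV = 517,000/739,500 = 69.9%.
Reserves = 4,090/3,065 = 1.3 months.
Program A: score 584 ≥ 580; DTI 35.3% ≤ 36% → qualifies.
Program B: score 584 < 720; DTI 35.3% ≤ 38%; LTV 69.9% ≤ 85%; employment 10 ≥ 6 mo; reserves 1.3 < 6 mo → does not qualify.
Program C: score 584 < 620; DTI 35.3% ≤ 43%; LTV 69.9% ≤ 95%; employment 10 < 12 mo; reserves 1.3 < 6 mo → does not qualify.

Program A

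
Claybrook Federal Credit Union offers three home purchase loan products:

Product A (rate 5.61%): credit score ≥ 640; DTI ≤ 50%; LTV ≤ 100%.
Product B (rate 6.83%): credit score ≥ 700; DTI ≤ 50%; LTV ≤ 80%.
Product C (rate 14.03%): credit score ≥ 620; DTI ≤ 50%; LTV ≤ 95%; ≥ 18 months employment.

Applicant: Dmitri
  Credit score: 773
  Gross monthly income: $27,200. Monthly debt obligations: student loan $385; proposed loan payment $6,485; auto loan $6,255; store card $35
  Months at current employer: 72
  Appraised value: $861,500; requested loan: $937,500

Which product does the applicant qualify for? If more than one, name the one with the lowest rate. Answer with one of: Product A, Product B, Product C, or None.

None

Total debts = (385 + 6,485 + 6,255 + 35) = 13,160; DTI = 13,160/27,200 = 48.4%.
LTV = 937,500/861,500 = 108.8%.
Product A: score 773 ≥ 640; DTI 48.4% ≤ 50%; LTV 108.8% > 100% → does not qualify.
Product B: score 773 ≥ 700; DTI 48.4% ≤ 50%; LTV 108.8% > 80% → does not qualify.
Product C: score 773 ≥ 620; DTI 48.4% ≤ 50%; LTV 108.8% > 95%; employment 72 ≥ 18 mo → does not qualify.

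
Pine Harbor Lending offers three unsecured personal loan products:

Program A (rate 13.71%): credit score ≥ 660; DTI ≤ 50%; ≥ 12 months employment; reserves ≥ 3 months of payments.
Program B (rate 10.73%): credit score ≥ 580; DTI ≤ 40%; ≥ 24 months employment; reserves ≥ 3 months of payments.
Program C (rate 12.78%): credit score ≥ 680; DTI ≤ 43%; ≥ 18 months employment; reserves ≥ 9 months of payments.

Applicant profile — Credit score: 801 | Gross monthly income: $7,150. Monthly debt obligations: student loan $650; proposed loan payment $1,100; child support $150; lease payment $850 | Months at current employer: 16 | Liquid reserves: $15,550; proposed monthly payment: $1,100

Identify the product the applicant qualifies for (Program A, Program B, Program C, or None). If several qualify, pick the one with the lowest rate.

Program A

Total debts = (650 + 1,100 + 150 + 850) = 2,750; DTI = 2,750/7,150 = 38.5%.
Reserves = 15,550/1,100 = 14.1 months.
Program A: score 801 ≥ 660; DTI 38.5% ≤ 50%; employment 16 ≥ 12 mo; reserves 14.1 ≥ 3 mo → qualifies.
Program B: score 801 ≥ 580; DTI 38.5% ≤ 40%; employment 16 < 24 mo; reserves 14.1 ≥ 3 mo → does not qualify.
Program C: score 801 ≥ 680; DTI 38.5% ≤ 43%; employment 16 < 18 mo; reserves 14.1 ≥ 9 mo → does not qualify.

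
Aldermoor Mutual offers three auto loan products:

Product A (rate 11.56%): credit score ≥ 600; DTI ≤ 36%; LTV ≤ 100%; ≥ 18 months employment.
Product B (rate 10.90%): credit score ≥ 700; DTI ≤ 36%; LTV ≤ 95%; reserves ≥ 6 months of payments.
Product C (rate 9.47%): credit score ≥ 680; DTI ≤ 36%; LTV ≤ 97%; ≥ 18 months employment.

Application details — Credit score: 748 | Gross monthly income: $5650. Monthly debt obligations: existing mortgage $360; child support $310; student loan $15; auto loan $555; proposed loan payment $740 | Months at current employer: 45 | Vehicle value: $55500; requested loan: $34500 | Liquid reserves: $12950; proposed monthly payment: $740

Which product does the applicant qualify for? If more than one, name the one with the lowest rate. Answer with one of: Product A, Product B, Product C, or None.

Total debts = (360 + 310 + 15 + 555 + 740) = 1,980; DTI = 1,980/5,650 = 35%.
LTV = 34,500/55,500 = 62.2%.
Reserves = 12,950/740 = 17.5 months.
Product A: score 748 ≥ 600; DTI 35% ≤ 36%; LTV 62.2% ≤ 100%; employment 45 ≥ 18 mo → qualifies.
Product B: score 748 ≥ 700; DTI 35% ≤ 36%; LTV 62.2% ≤ 95%; reserves 17.5 ≥ 6 mo → qualifies.
Product C: score 748 ≥ 680; DTI 35% ≤ 36%; LTV 62.2% ≤ 97%; employment 45 ≥ 18 mo → qualifies.
Qualifying: Product A, Product B, Product C. Lowest rate is 9.47% → Product C.

Product C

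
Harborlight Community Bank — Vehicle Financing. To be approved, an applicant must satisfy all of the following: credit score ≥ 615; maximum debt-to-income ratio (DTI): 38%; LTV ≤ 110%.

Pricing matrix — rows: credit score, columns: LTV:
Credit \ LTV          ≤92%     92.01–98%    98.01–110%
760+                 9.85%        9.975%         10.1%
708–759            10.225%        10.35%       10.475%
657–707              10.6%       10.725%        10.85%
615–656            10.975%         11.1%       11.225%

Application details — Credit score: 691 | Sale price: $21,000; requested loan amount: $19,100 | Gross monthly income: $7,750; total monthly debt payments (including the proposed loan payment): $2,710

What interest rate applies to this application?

10.6%

Credit score 691 ≥ 615; DTI: 2,710 ÷ 7,750 = 35%, within the 38% cap
LTV = 19,100/21,000 = 91% ≤ 110%
Credit 691 → row 657–707; LTV 91% → column ≤92%. Grid cell → 10.6%.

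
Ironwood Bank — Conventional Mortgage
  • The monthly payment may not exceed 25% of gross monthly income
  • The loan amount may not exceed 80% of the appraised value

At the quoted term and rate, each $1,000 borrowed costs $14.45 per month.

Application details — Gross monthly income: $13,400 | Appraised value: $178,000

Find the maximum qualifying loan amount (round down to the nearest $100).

Payment cap: 25% × $13,400 = $3,350/month.
At $14.45 per $1,000, that supports 3,350/14.45 × 1,000 ≈ $231,833 → $231,800.
LTV cap: 80% × $178,000 = $142,400 → $142,400.
Binding constraint: loan-to-value.

$142,400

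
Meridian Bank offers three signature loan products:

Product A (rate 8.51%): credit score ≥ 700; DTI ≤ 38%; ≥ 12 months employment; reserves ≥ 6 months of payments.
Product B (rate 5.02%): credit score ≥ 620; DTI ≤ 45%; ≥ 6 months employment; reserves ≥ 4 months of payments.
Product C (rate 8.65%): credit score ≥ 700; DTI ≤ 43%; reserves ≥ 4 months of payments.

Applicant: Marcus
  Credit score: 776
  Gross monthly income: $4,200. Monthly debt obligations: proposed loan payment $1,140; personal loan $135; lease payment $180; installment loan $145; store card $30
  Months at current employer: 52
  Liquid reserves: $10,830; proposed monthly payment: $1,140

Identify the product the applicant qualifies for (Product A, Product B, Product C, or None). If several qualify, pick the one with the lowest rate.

Total debts = (1,140 + 135 + 180 + 145 + 30) = 1,630; DTI = 1,630/4,200 = 38.8%.
Reserves = 10,830/1,140 = 9.5 months.
Product A: score 776 ≥ 700; DTI 38.8% > 38%; employment 52 ≥ 12 mo; reserves 9.5 ≥ 6 mo → does not qualify.
Product B: score 776 ≥ 620; DTI 38.8% ≤ 45%; employment 52 ≥ 6 mo; reserves 9.5 ≥ 4 mo → qualifies.
Product C: score 776 ≥ 700; DTI 38.8% ≤ 43%; reserves 9.5 ≥ 4 mo → qualifies.
Qualifying: Product B, Product C. Lowest rate is 5.02% → Product B.

Product B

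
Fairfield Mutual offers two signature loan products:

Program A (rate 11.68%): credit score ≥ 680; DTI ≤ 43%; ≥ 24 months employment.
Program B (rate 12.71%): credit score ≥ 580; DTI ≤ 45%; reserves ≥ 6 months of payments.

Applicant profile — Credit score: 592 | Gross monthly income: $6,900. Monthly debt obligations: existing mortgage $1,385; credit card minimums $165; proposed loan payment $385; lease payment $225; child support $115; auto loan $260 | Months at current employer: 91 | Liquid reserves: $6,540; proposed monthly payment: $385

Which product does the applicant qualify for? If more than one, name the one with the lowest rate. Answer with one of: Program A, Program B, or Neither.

Program B

Total debts = (1,385 + 165 + 385 + 225 + 115 + 260) = 2,535; DTI = 2,535/6,900 = 36.7%.
Reserves = 6,540/385 = 17.0 months.
Program A: score 592 < 680; DTI 36.7% ≤ 43%; employment 91 ≥ 24 mo → does not qualify.
Program B: score 592 ≥ 580; DTI 36.7% ≤ 45%; reserves 17.0 ≥ 6 mo → qualifies.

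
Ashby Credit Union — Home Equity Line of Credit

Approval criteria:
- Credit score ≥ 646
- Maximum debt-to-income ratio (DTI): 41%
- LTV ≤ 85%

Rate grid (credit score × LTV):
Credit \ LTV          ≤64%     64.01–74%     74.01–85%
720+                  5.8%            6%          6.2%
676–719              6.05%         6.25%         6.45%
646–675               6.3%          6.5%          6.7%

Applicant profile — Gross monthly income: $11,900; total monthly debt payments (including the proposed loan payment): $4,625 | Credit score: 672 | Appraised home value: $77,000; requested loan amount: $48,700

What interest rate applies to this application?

6.3%

Credit score 672 ≥ 646; DTI: 4,625 ÷ 11,900 = 38.9%, within the 41% cap
Loan-to-value = 48,700/77,000 = 63.2% — pass (85% max)
Credit 672 → row 646–675; LTV 63.2% → column ≤64%. Grid cell → 6.3%.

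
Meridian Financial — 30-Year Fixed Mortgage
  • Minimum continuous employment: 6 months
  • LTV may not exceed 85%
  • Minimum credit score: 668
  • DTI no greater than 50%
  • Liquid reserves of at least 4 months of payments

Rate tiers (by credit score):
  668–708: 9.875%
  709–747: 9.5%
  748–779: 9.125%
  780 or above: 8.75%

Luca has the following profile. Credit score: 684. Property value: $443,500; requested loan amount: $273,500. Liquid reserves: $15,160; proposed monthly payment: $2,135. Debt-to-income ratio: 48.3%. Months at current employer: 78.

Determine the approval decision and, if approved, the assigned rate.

Approved at 9.875%

Credit score 684 ≥ 668 (meets minimum)
DTI 48.3% is within the 50% limit
LTV = 273,500/443,500 = 61.7% ≤ 85%
Liquid reserves cover 15,160/2,135 = 7.1 months — ≥ 4 required
Employment 78 ≥ 6 months
All requirements met. Score 684 falls in the 668–708 tier → 9.875%.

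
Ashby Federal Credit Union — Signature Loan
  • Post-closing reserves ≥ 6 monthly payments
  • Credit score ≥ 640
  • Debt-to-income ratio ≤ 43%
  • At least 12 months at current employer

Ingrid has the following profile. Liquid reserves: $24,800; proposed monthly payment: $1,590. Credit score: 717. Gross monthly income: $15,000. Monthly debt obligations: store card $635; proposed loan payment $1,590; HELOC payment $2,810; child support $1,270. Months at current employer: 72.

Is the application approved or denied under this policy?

Approved

Reserves = 24,800/1,590 = 15.6 months ≥ 6
Credit score 717 ≥ 640 (meets)
Total monthly debts = (635 + 1,590 + 2,810 + 1,270) = 6,305. Debt-to-income = 6,305/15,000 = 42% — meets 43% limit
Employment 72 ≥ 12 months
All criteria satisfied.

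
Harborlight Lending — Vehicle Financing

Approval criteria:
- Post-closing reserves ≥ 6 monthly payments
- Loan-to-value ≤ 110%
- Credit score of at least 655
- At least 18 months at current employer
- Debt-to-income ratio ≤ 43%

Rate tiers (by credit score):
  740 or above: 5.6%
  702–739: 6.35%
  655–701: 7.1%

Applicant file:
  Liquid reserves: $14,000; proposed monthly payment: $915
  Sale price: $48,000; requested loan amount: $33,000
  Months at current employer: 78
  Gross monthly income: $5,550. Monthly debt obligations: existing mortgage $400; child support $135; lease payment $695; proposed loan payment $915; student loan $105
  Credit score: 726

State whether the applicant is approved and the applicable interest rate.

Credit score 726 ≥ 655 (meets minimum)
Total monthly debts = (400 + 135 + 695 + 915 + 105) = 2,250. DTI = 2,250/5,550 = 40.5% ≤ 43%
Loan-to-value = 33,000/48,000 = 68.8% — pass (110% max)
Liquid reserves cover 14,000/915 = 15.3 months — ≥ 6 required
Employment 78 ≥ 18 months
All requirements met. Score 726 falls in the 702–739 tier → 6.35%.

Approved at 6.35%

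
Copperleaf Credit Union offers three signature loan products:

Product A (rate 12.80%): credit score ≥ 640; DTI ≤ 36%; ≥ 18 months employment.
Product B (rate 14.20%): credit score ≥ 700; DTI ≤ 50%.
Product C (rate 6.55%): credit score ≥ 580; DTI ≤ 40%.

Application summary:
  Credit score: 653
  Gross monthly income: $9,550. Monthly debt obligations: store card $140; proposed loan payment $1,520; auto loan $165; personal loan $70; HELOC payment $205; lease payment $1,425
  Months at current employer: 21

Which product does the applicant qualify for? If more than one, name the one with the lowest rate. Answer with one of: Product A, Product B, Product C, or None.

Total debts = (140 + 1,520 + 165 + 70 + 205 + 1,425) = 3,525; DTI = 3,525/9,550 = 36.9%.
Product A: score 653 ≥ 640; DTI 36.9% > 36%; employment 21 ≥ 18 mo → does not qualify.
Product B: score 653 < 700; DTI 36.9% ≤ 50% → does not qualify.
Product C: score 653 ≥ 580; DTI 36.9% ≤ 40% → qualifies.

Product C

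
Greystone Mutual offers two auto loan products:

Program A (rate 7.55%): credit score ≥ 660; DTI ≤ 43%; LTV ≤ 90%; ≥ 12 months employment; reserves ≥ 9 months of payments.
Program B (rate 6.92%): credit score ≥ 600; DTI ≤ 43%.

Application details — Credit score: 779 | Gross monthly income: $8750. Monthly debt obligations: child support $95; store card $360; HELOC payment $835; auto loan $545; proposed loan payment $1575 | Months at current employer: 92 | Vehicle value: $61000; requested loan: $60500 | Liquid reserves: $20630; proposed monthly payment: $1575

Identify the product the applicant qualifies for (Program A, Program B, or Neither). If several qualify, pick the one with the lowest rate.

Total debts = (95 + 360 + 835 + 545 + 1,575) = 3,410; DTI = 3,410/8,750 = 39%.
LTV = 60,500/61,000 = 99.2%.
Reserves = 20,630/1,575 = 13.1 months.
Program A: score 779 ≥ 660; DTI 39% ≤ 43%; LTV 99.2% > 90%; employment 92 ≥ 12 mo; reserves 13.1 ≥ 9 mo → does not qualify.
Program B: score 779 ≥ 600; DTI 39% ≤ 43% → qualifies.

Program B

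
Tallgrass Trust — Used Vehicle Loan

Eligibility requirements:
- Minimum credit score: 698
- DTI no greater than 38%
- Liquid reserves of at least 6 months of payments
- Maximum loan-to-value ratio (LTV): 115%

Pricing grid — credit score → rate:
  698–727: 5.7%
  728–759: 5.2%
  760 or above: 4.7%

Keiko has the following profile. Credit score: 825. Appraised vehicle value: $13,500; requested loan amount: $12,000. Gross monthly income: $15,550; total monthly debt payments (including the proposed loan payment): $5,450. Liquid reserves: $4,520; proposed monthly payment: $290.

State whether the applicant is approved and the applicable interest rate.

Credit score 825 ≥ 698 (meets minimum)
Liquid reserves cover 4,520/290 = 15.6 months — ≥ 6 required
Loan-to-value = 12,000/13,500 = 88.9% — pass (115% max)
DTI = 5,450/15,550 = 35% ≤ 38%
All requirements met. Score 825 falls in the 760 or above tier → 4.7%.

Approved at 4.7%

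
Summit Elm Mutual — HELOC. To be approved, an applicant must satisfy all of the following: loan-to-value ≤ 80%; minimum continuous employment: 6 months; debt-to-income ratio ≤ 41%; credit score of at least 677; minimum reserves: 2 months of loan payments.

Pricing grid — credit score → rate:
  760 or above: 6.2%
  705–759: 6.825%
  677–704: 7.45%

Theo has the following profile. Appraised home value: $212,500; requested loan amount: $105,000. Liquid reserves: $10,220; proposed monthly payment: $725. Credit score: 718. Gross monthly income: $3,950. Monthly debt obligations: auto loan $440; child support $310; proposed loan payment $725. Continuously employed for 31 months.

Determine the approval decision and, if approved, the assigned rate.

Approved at 6.825%

Credit score 718 ≥ 677 (meets minimum)
Reserves = 10,220/725 = 14.1 months ≥ 2
Total monthly debts = (440 + 310 + 725) = 1,475. DTI = 1,475/3,950 = 37.3% ≤ 41%
Employment 31 ≥ 6 months
LTV: 105,000 ÷ 212,500 = 49.4%, within 80% cap
All requirements met. Score 718 falls in the 705–759 tier → 6.825%.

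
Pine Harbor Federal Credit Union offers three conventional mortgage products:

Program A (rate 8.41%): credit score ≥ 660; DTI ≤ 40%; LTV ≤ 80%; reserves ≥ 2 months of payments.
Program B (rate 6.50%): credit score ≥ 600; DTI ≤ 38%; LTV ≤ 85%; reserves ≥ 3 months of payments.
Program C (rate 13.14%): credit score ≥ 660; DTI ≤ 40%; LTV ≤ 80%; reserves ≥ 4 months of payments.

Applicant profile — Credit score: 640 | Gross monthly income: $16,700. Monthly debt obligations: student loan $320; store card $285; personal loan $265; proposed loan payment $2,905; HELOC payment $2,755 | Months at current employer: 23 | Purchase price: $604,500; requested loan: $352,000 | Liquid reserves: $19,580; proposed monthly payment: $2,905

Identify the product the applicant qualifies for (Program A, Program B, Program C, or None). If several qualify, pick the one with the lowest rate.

None

Total debts = (320 + 285 + 265 + 2,905 + 2,755) = 6,530; DTI = 6,530/16,700 = 39.1%.
LTV = 352,000/604,500 = 58.2%.
Reserves = 19,580/2,905 = 6.7 months.
Program A: score 640 < 660; DTI 39.1% ≤ 40%; LTV 58.2% ≤ 80%; reserves 6.7 ≥ 2 mo → does not qualify.
Program B: score 640 ≥ 600; DTI 39.1% > 38%; LTV 58.2% ≤ 85%; reserves 6.7 ≥ 3 mo → does not qualify.
Program C: score 640 < 660; DTI 39.1% ≤ 40%; LTV 58.2% ≤ 80%; reserves 6.7 ≥ 4 mo → does not qualify.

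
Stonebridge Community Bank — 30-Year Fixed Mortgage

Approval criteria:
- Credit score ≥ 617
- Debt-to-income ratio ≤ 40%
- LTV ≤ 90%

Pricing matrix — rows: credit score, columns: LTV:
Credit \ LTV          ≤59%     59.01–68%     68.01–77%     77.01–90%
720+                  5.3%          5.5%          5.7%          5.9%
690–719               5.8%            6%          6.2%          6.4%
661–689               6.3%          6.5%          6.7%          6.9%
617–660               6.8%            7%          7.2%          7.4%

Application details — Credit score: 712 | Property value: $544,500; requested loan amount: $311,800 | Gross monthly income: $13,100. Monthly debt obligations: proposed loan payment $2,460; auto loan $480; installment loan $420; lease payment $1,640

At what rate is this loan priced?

Credit score 712 ≥ 617; Total monthly debts = (2,460 + 480 + 420 + 1,640) = 5,000. DTI = 5,000/13,100 = 38.2% ≤ 40%
Loan-to-value = 311,800/544,500 = 57.3% — pass (90% max)
Row: 712 falls in 690–719. Column: 57.3% falls in ≤59%. Rate = 5.8%.

5.8%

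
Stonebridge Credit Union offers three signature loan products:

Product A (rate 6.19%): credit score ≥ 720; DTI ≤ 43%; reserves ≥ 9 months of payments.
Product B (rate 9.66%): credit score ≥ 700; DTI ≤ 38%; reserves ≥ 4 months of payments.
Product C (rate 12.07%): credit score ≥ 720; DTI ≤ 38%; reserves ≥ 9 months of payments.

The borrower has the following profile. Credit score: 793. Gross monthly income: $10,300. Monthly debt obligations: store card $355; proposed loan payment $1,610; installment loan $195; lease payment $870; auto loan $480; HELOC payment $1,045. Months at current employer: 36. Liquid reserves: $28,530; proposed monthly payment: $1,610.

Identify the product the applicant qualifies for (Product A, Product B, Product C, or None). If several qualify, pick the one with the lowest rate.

Total debts = (355 + 1,610 + 195 + 870 + 480 + 1,045) = 4,555; DTI = 4,555/10,300 = 44.2%.
Reserves = 28,530/1,610 = 17.7 months.
Product A: score 793 ≥ 720; DTI 44.2% > 43%; reserves 17.7 ≥ 9 mo → does not qualify.
Product B: score 793 ≥ 700; DTI 44.2% > 38%; reserves 17.7 ≥ 4 mo → does not qualify.
Product C: score 793 ≥ 720; DTI 44.2% > 38%; reserves 17.7 ≥ 9 mo → does not qualify.

None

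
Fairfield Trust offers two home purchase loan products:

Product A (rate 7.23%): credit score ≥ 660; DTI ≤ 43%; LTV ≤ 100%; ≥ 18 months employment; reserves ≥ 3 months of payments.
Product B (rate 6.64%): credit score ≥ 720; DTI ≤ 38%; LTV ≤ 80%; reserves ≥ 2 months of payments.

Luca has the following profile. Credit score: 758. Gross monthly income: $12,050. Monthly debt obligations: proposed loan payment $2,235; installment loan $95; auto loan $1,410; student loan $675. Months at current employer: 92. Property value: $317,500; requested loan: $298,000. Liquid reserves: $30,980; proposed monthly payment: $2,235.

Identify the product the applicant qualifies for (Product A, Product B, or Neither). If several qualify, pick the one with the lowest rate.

Total debts = (2,235 + 95 + 1,410 + 675) = 4,415; DTI = 4,415/12,050 = 36.6%.
LTV = 298,000/317,500 = 93.9%.
Reserves = 30,980/2,235 = 13.9 months.
Product A: score 758 ≥ 660; DTI 36.6% ≤ 43%; LTV 93.9% ≤ 100%; employment 92 ≥ 18 mo; reserves 13.9 ≥ 3 mo → qualifies.
Product B: score 758 ≥ 720; DTI 36.6% ≤ 38%; LTV 93.9% > 80%; reserves 13.9 ≥ 2 mo → does not qualify.

Product A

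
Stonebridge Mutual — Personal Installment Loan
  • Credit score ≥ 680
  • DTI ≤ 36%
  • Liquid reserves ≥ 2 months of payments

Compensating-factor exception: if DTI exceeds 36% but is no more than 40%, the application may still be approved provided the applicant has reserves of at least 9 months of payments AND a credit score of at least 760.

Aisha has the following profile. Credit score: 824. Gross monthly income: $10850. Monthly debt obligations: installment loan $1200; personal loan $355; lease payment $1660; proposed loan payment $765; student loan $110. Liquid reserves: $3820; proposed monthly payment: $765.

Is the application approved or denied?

Credit score 824 ≥ 680 (meets base)
Total debts = (1,200 + 355 + 1,660 + 765 + 110) = 4,090. DTI = 4,090/10,850 = 37.7% > 36% — standard DTI limit exceeded.
Liquid reserves cover 3,820/765 = 5.0 months — ≥ 2 required
DTI 37.7% is within the 36%–40% exception band; checking compensating factors.
Override check — reserves: 5.0 mo (short of 9); score: 824 (ok).
Compensating-factor requirement not fully met.

Denied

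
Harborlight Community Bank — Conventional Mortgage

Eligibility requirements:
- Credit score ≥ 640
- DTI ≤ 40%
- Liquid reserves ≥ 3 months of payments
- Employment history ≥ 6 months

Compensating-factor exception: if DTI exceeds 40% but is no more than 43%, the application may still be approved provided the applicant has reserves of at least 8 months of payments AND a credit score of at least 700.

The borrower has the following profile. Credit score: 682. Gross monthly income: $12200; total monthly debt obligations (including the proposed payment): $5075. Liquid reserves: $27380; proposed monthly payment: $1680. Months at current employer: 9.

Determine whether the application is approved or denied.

Denied

Credit score 682 ≥ 640 (meets base)
DTI = 5,075/12,200 = 41.6% > 40% — standard DTI limit exceeded.
Reserves: 27,380 ÷ 1,680 = 16.3 months (meets 3-month minimum)
Employment 9 ≥ 6 months
DTI 41.6% is within the 40%–43% exception band; checking compensating factors.
Reserves 16.3 ≥ 8 months; credit score 682 < 700.
Compensating-factor requirement not fully met.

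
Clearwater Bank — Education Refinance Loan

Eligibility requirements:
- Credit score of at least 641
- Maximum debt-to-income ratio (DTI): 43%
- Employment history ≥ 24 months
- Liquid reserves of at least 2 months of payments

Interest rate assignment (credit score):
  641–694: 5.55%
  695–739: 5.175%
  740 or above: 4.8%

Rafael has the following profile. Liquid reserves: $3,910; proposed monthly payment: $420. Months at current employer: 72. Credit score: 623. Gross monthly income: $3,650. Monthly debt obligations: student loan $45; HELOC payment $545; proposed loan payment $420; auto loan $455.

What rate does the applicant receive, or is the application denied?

Denied

Credit score 623 < 641 (below minimum)
Total monthly debts = (45 + 545 + 420 + 455) = 1,465. DTI = 1,465/3,650 = 40.1% ≤ 43%
Reserves = 3,910/420 = 9.3 months ≥ 2
Employment 72 ≥ 24 months
Not all requirements met → denied.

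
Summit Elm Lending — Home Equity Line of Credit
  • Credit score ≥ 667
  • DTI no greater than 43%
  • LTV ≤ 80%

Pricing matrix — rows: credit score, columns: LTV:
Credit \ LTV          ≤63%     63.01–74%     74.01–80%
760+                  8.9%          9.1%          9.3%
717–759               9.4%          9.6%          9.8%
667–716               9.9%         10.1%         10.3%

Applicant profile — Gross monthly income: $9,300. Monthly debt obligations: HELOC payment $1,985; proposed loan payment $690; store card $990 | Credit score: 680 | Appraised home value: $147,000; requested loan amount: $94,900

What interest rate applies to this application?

Credit score 680 ≥ 667; Total monthly debts = (1,985 + 690 + 990) = 3,665. DTI: 3,665 ÷ 9,300 = 39.4%, within the 43% cap
LTV = 94,900/147,000 = 64.6% ≤ 80%
Credit 680 → row 667–716; LTV 64.6% → column 63.01–74%. Grid cell → 10.1%.

10.1%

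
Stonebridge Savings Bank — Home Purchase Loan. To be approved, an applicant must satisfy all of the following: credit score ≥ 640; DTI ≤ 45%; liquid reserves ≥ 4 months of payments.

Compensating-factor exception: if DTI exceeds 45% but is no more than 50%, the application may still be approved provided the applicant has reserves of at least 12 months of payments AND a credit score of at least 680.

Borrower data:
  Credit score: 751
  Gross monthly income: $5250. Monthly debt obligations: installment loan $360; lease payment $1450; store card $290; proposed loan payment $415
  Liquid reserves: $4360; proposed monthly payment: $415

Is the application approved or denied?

Credit score 751 ≥ 640 (meets base)
Total debts = (360 + 1,450 + 290 + 415) = 2,515. DTI = 2,515/5,250 = 47.9% > 45% — standard DTI limit exceeded.
Reserves = 4,360/415 = 10.5 months ≥ 4
47.9% falls in the override range (45%–50%), so the compensating-factor test applies.
Override check — reserves: 10.5 mo (short of 12); score: 751 (ok).
Override conditions not both satisfied; exception does not apply.

Denied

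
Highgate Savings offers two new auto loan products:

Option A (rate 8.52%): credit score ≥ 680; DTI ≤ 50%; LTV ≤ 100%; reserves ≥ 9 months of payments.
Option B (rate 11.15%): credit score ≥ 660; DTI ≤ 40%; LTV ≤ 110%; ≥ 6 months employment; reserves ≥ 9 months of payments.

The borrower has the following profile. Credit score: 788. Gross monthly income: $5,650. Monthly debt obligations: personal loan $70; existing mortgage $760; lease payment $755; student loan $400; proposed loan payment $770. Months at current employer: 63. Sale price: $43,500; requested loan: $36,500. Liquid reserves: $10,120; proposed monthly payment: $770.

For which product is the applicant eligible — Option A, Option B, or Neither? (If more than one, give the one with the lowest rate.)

Option A

Total debts = (70 + 760 + 755 + 400 + 770) = 2,755; DTI = 2,755/5,650 = 48.8%.
LTV = 36,500/43,500 = 83.9%.
Reserves = 10,120/770 = 13.1 months.
Option A: score 788 ≥ 680; DTI 48.8% ≤ 50%; LTV 83.9% ≤ 100%; reserves 13.1 ≥ 9 mo → qualifies.
Option B: score 788 ≥ 660; DTI 48.8% > 40%; LTV 83.9% ≤ 110%; employment 63 ≥ 6 mo; reserves 13.1 ≥ 9 mo → does not qualify.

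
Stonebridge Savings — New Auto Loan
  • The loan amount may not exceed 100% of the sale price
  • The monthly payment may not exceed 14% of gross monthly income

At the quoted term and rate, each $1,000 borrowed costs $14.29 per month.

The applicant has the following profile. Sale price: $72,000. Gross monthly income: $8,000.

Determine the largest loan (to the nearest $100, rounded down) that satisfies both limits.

$72,000

Payment cap: 14% × $8,000 = $1,120/month.
At $14.29 per $1,000, that supports 1,120/14.29 × 1,000 ≈ $78,376 → $78,300.
LTV cap: 100% × $72,000 = $72,000 → $72,000.
Binding constraint: loan-to-value.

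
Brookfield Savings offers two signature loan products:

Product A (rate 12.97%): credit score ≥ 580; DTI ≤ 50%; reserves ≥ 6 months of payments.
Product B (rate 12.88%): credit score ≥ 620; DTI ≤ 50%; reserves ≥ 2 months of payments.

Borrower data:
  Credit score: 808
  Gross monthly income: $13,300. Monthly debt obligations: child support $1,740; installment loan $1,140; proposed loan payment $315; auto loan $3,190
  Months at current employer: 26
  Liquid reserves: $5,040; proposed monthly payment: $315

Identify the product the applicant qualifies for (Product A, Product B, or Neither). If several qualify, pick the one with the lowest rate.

Product B

Total debts = (1,740 + 1,140 + 315 + 3,190) = 6,385; DTI = 6,385/13,300 = 48%.
Reserves = 5,040/315 = 16.0 months.
Product A: score 808 ≥ 580; DTI 48% ≤ 50%; reserves 16.0 ≥ 6 mo → qualifies.
Product B: score 808 ≥ 620; DTI 48% ≤ 50%; reserves 16.0 ≥ 2 mo → qualifies.
Qualifying: Product A, Product B. Lowest rate is 12.88% → Product B.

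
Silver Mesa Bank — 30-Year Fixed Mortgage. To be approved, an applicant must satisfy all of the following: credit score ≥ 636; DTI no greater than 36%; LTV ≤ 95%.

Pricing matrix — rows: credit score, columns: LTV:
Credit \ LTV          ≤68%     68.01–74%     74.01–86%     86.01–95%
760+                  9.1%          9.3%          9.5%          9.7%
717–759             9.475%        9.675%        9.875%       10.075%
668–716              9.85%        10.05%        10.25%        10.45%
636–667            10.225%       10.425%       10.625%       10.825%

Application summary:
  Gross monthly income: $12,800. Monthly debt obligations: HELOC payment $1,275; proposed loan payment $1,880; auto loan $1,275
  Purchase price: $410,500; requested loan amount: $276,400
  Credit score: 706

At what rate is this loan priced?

9.85%

Credit score 706 ≥ 636; Total monthly debts = (1,275 + 1,880 + 1,275) = 4,430. Debt-to-income = 4,430/12,800 = 34.6% — meets 36% limit
LTV = 276,400/410,500 = 67.3% ≤ 95%
Credit 706 → row 668–716; LTV 67.3% → column ≤68%. Grid cell → 9.85%.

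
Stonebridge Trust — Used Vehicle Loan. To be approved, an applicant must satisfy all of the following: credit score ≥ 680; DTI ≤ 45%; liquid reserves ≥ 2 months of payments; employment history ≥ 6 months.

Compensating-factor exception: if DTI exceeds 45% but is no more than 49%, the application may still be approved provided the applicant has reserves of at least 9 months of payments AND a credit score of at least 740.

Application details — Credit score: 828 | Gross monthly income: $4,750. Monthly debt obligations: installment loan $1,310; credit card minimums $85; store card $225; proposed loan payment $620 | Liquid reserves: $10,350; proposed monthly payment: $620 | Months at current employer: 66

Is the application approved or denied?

Approved

Credit score 828 ≥ 680 (meets base)
Total debts = (1,310 + 85 + 225 + 620) = 2,240. DTI: 2,240 ÷ 4,750 = 47.2%, over the 45% base limit.
Reserves = 10,350/620 = 16.7 months ≥ 2
Employment 66 ≥ 6 months
DTI 47.2% is within the 45%–49% exception band; checking compensating factors.
Override check — reserves: 16.7 mo (ok); score: 828 (ok).
Both override conditions satisfied; DTI exception granted.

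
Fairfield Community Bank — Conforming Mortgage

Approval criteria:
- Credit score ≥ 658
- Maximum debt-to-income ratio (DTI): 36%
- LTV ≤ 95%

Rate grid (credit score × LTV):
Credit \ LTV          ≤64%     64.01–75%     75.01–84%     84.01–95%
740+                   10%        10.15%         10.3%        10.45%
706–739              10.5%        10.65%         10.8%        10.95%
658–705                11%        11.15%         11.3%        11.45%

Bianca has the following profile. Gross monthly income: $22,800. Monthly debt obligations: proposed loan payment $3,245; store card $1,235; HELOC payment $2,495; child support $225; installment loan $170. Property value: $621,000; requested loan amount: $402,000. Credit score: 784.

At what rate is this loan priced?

Credit score 784 ≥ 658; Total monthly debts = (3,245 + 1,235 + 2,495 + 225 + 170) = 7,370. Debt-to-income = 7,370/22,800 = 32.3% — meets 36% limit
LTV = 402,000/621,000 = 64.7% ≤ 95%
Row: 784 falls in 740+. Column: 64.7% falls in 64.01–75%. Rate = 10.15%.

10.15%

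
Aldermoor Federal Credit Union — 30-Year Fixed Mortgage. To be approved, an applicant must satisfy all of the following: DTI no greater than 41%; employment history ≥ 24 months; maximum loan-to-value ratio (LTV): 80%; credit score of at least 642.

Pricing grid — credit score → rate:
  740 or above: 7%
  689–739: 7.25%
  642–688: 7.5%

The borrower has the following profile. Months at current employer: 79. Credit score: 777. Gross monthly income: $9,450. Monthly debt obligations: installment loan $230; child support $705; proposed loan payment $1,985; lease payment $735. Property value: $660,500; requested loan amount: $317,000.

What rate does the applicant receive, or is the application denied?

Approved at 7%

Credit score 777 ≥ 642 (meets minimum)
Employment 79 ≥ 24 months
LTV = 317,000/660,500 = 48% ≤ 80%
Total monthly debts = (230 + 705 + 1,985 + 735) = 3,655. Debt-to-income = 3,655/9,450 = 38.7% — meets 41% limit
All requirements met. Score 777 falls in the 740 or above tier → 7%.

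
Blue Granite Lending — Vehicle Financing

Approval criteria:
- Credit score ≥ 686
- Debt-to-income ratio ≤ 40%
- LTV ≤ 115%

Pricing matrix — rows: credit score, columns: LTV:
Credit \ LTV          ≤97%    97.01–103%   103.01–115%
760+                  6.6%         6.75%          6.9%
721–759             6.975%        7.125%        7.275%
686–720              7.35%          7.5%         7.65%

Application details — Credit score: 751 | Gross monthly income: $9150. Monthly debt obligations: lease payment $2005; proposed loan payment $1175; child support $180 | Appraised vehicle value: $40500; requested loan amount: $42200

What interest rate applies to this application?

7.275%

Credit score 751 ≥ 686; Total monthly debts = (2,005 + 1,175 + 180) = 3,360. DTI: 3,360 ÷ 9,150 = 36.7%, within the 40% cap
LTV = 42,200/40,500 = 104.2% ≤ 115%
Credit 751 → row 721–759; LTV 104.2% → column 103.01–115%. Grid cell → 7.275%.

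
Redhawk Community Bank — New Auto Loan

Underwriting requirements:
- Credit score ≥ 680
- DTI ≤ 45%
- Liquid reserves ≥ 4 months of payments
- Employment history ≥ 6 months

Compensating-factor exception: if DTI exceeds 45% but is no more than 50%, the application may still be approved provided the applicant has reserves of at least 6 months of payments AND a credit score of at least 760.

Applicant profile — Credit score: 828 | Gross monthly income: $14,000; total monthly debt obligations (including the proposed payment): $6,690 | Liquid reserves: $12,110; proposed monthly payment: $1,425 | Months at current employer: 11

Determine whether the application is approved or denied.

Approved

Credit score 828 ≥ 680 (meets base)
DTI = 6,690/14,000 = 47.8% > 45% — standard DTI limit exceeded.
Reserves: 12,110 ÷ 1,425 = 8.5 months (meets 4-month minimum)
Employment 11 ≥ 6 months
DTI 47.8% is within the 45%–50% exception band; checking compensating factors.
Override check — reserves: 8.5 mo (ok); score: 828 (ok).
Both override conditions satisfied; DTI exception granted.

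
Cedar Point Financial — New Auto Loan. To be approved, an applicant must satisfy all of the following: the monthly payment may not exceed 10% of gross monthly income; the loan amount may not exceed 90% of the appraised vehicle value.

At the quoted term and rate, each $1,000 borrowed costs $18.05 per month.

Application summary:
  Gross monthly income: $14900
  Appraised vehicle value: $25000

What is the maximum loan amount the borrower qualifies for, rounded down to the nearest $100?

$22,500

Payment cap: 10% × $14,900 = $1,490/month.
At $18.05 per $1,000, that supports 1,490/18.05 × 1,000 ≈ $82,548 → $82,500.
LTV cap: 90% × $25,000 = $22,500 → $22,500.
Binding constraint: loan-to-value.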